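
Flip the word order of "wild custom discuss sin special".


Original: "wild custom discuss sin special"
Words (1..n): wild | custom | discuss | sin | special
Reversed (n..1): special | sin | discuss | custom | wild
Result = "special sin discuss custom wild"


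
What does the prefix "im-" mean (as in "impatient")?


Prefix: im-
As in: impatient -> im- + patient
Meaning = not / into


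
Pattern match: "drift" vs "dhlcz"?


Pattern of "drift": [0, 1, 2, 3, 4]
Pattern of "dhlcz": [0, 1, 2, 3, 4]
Patterns match
Same pattern = Yes


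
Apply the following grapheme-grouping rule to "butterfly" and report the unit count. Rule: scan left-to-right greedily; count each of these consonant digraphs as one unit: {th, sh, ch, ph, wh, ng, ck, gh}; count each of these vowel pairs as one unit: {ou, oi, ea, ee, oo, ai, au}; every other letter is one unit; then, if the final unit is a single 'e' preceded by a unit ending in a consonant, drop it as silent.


Word: "butterfly" (9 letters)
Left-to-right scan:
  [1] 'b' (letter)
  [2] 'u' (letter)
  [3] 't' (letter)
  [4] 't' (letter)
  [5] 'e' (letter)
  [6] 'r' (letter)
  [7] 'f' (letter)
  [8] 'l' (letter)
  [9] 'y' (letter)
Units from scan: 9
Sound units = 9 units


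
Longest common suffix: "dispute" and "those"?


Word 1: "dispute"
Word 2: "those"
Comparing from end:
  Pos -1: 'e' == 'e'
  Pos -2: 't' != 's' (stop)
LCS = "e" (length 1)


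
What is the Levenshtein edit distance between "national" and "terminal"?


Word 1: "national" (length 8)
Word 2: "terminal" (length 8)
One optimal edit sequence (insert/delete/substitute each cost 1):
  1. substitute 'n' -> 't'  (+1)
  2. substitute 'a' -> 'e'  (+1)
  3. substitute 't' -> 'r'  (+1)
  4. substitute 'i' -> 'm'  (+1)
  5. substitute 'o' -> 'i'  (+1)
  6. keep 'n'
  7. keep 'a'
  8. keep 'l'
Total edit operations: 5
Edit distance = 5


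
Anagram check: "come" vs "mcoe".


Word 1: "come" → sorted: cemo
Word 2: "mcoe" → sorted: cemo
Same letters? cemo == cemo
Anagram = Yes


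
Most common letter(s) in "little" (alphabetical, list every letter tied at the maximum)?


Word: "little"
Letter counts:
  'e': 1
  'i': 1
  'l': 2
  't': 2
Maximum count = 2
Most frequent = 'l', 't' (2 times each)


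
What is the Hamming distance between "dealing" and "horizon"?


Comparing character by character (same length = 7):
  Pos 0: 'd' vs 'h' !=
  Pos 1: 'e' vs 'o' !=
  Pos 2: 'a' vs 'r' !=
  Pos 3: 'l' vs 'i' !=
  Pos 4: 'i' vs 'z' !=
  Pos 5: 'n' vs 'o' !=
  Pos 6: 'g' vs 'n' !=
Hamming distance = 7


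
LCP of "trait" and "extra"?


Word 1: "trait"
Word 2: "extra"
Comparing from start:
  Pos 0: 't' != 'e' (stop)
LCP = "" (length 0)


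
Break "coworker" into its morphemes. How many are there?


Word: "coworker"
Morphemes: co- | work | -er
Each morpheme carries meaning
= 3 morphemes


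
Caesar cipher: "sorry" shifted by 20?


Word: "sorry"
Shift: 20
Each letter → (letter + shift) mod 26:
  's' (18) + 20 = 12 → 'm'
  'o' (14) + 20 = 8 → 'i'
  'r' (17) + 20 = 11 → 'l'
  'r' (17) + 20 = 11 → 'l'
  'y' (24) + 20 = 18 → 's'
Result = "mills"


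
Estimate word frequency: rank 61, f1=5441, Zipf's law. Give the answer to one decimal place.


Zipf's law: f(r) = f(1) / r
f(1) = 5441
f(61) = 5441 / 61
= 89.2 occurrences


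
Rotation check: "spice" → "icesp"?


Word: "spice", Candidate: "icesp"
Method: check if candidate is substring of word+word
"spicespice" contains "icesp"? Yes
Is rotation = Yes


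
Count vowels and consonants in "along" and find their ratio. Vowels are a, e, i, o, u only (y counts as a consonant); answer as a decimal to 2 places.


Word: "along"
Vowels (a,e,i,o,u): 2
Consonants: 3
Ratio = 2/3
= 0.67


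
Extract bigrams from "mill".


Word: "mill" (length 4)
Number of bigrams = 4 - 2 + 1 = 3
  Position 0: "mi"
  Position 1: "il"
  Position 2: "ll"
Bigrams = "mi", "il", "ll"


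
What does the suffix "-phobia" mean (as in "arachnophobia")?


Suffix: -phobia
As in: arachnophobia -> arachno- + -phobia
Meaning = fear of


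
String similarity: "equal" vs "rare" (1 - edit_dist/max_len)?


Word 1: "equal" (length 5)
Word 2: "rare" (length 4)
One optimal edit sequence:
  1. delete 'e'  (+1)
  2. substitute 'q' -> 'r'  (+1)
  3. substitute 'u' -> 'a'  (+1)
  4. substitute 'a' -> 'r'  (+1)
  5. substitute 'l' -> 'e'  (+1)
Edit distance = 5
Max length = max(5, 4) = 5
Similarity = 1 - 5/5
= 0.0000


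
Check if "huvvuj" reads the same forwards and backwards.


Word: "huvvuj"
Reversed: "juvvuh"
Forward == Backward? huvvuj != juvvuh
Palindrome = No


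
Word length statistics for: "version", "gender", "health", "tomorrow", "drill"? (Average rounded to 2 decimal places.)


Lengths: "version"=7, "gender"=6, "health"=6, "tomorrow"=8, "drill"=5
Sum = 32, Count = 5
Average = 32/5 = 6.40
= avg=6.40, min=5, max=8


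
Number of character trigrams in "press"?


Word: "press" (length 5)
Number of 3-grams = length - 3 + 1 = 5 - 3 + 1
= 3


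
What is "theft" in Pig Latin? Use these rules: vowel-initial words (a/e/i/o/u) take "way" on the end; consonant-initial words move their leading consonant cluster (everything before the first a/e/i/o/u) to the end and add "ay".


Word: "theft"
Starts with consonant(s) → move to end, add 'ay'
Consonant cluster: "th"
Pig Latin = "eftthay"


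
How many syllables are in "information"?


Word: "information"
Syllable breakdown: in · for · ma · tion
Counting: 4 parts
= 4 syllables


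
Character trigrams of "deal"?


Word: "deal" (length 4)
Number of trigrams = 4 - 3 + 1 = 2
  Position 0: "dea"
  Position 1: "eal"
Trigrams = "dea", "eal"


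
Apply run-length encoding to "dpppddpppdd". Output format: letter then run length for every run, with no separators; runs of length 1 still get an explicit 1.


String: "dpppddpppdd"
Scanning for consecutive runs:
  'd' x 1
  'p' x 3
  'd' x 2
  'p' x 3
  'd' x 2
RLE = "d1p3d2p3d2"


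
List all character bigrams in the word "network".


Word: "network" (length 7)
Number of bigrams = 7 - 2 + 1 = 6
  Position 0: "ne"
  Position 1: "et"
  Position 2: "tw"
  Position 3: "wo"
  Position 4: "or"
  Position 5: "rk"
Bigrams = "ne", "et", "tw", "wo", "or", "rk"


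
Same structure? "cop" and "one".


Pattern of "cop": [0, 1, 2]
Pattern of "one": [0, 1, 2]
Patterns match
Same pattern = Yes


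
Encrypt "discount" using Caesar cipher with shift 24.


Word: "discount"
Shift: 24
Each letter → (letter + shift) mod 26:
  'd' (3) + 24 = 1 → 'b'
  'i' (8) + 24 = 6 → 'g'
  's' (18) + 24 = 16 → 'q'
  'c' (2) + 24 = 0 → 'a'
  'o' (14) + 24 = 12 → 'm'
  'u' (20) + 24 = 18 → 's'
  'n' (13) + 24 = 11 → 'l'
  't' (19) + 24 = 17 → 'r'
Result = "bgqamslr"


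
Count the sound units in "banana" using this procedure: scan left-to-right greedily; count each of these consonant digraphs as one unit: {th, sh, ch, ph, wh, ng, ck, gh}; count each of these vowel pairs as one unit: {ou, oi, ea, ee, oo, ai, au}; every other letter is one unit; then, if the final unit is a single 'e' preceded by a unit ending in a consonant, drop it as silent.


Word: "banana" (6 letters)
Left-to-right scan:
  (1) 'b' (letter)
  (2) 'a' (letter)
  (3) 'n' (letter)
  (4) 'a' (letter)
  (5) 'n' (letter)
  (6) 'a' (letter)
Units from scan: 6
Sound units = 6 units


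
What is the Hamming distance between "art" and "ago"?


Comparing character by character (same length = 3):
  Pos 0: 'a' vs 'a' =
  Pos 1: 'r' vs 'g' !=
  Pos 2: 't' vs 'o' !=
Hamming distance = 2


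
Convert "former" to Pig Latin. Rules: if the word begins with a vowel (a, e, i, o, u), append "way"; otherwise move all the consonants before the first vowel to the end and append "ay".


Word: "former"
Starts with consonant(s) → move to end, add 'ay'
Consonant cluster: "f"
Pig Latin = "ormerfay"


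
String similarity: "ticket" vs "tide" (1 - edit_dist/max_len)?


Word 1: "ticket" (length 6)
Word 2: "tide" (length 4)
One optimal edit sequence:
  1. keep 't'
  2. keep 'i'
  3. delete 'c'  (+1)
  4. substitute 'k' -> 'd'  (+1)
  5. keep 'e'
  6. delete 't'  (+1)
Edit distance = 3
Max length = max(6, 4) = 6
Similarity = 1 - 3/6
= 0.5000


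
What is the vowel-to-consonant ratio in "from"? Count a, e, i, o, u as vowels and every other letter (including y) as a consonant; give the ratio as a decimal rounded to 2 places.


Word: "from"
Vowels (a,e,i,o,u): 1
Consonants: 3
Ratio = 1/3
= 0.33


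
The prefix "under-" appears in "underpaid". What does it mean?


Prefix: under-
Example: underpaid = under- + paid
Meaning = insufficient


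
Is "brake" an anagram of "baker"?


Word 1: "baker" → sorted: abekr
Word 2: "brake" → sorted: abekr
Same letters? abekr == abekr
Anagram = Yes


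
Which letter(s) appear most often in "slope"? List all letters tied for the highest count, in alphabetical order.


Word: "slope"
Letter counts:
  'e': 1
  'l': 1
  'o': 1
  'p': 1
  's': 1
Maximum count = 1
Most frequent = 'e', 'l', 'o', 'p', 's' (1 time each)


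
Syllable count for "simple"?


Word: "simple"
Syllable breakdown: sim-ple
Counting: 2 parts
= 2 syllables


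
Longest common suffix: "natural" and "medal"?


Word 1: "natural"
Word 2: "medal"
Comparing from end:
  Pos -1: 'l' == 'l'
  Pos -2: 'a' == 'a'
  Pos -3: 'r' != 'd' (stop)
LCS = "al" (length 2)


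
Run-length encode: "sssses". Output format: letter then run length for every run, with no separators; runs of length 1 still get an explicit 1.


String: "sssses"
Scanning for consecutive runs:
  's' x 4
  'e' x 1
  's' x 1
RLE = "s4e1s1"


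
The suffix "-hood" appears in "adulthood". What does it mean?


Suffix: -hood
Example: adulthood (adult + -hood)
Meaning = state / condition


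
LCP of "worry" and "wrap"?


Word 1: "worry"
Word 2: "wrap"
Comparing from start:
  Pos 0: 'w' == 'w'
  Pos 1: 'o' != 'r' (stop)
LCP = "w" (length 1)


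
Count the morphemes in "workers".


Word: "workers"
Morphemes: work / -er / -s
Each morpheme carries meaning
= 3 morphemes


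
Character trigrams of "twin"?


Word: "twin" (length 4)
Number of trigrams = 4 - 3 + 1 = 2
  Position 0: "twi"
  Position 1: "win"
Trigrams = "twi", "win"


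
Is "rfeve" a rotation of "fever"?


Word: "fever", Candidate: "rfeve"
Method: check if candidate is substring of word+word
"feverfever" contains "rfeve"? Yes
Is rotation = Yes


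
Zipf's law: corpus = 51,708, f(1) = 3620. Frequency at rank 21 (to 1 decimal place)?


Zipf's law: f(r) = f(1) / r
f(1) = 3620
f(21) = 3620 / 21
= 172.4 occurrences


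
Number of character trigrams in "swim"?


Word: "swim" (length 4)
Number of 3-grams = length - 3 + 1 = 4 - 3 + 1
= 2


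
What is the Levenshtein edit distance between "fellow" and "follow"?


Word 1: "fellow" (length 6)
Word 2: "follow" (length 6)
One optimal edit sequence (insert/delete/substitute each cost 1):
  1. keep 'f'
  2. substitute 'e' -> 'o'  (+1)
  3. keep 'l'
  4. keep 'l'
  5. keep 'o'
  6. keep 'w'
Total edit operations: 1
Edit distance = 1


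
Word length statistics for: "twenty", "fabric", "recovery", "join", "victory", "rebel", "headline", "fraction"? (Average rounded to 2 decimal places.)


Lengths: "twenty"=6, "fabric"=6, "recovery"=8, "join"=4, "victory"=7, "rebel"=5, "headline"=8, "fraction"=8
Sum = 52, Count = 8
Average = 52/8 = 6.50
= avg=6.50, min=4, max=8


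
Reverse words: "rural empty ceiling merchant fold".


Original: "rural empty ceiling merchant fold"
Words (1..n): rural | empty | ceiling | merchant | fold
Reversed (n..1): fold | merchant | ceiling | empty | rural
Result = "fold merchant ceiling empty rural"


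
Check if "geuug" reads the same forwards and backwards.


Word: "geuug"
Reversed: "guueg"
Forward == Backward? geuug != guueg
Palindrome = No


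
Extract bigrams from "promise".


Word: "promise" (length 7)
Number of bigrams = 7 - 2 + 1 = 6
  Position 0: "pr"
  Position 1: "ro"
  Position 2: "om"
  Position 3: "mi"
  Position 4: "is"
  Position 5: "se"
Bigrams = "pr", "ro", "om", "mi", "is", "se"


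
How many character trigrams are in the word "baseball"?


Word: "baseball" (length 8)
Number of 3-grams = length - 3 + 1 = 8 - 3 + 1
= 6


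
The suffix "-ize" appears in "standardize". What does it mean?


Suffix: -ize
As in: standardize -> standard + -ize
Meaning = to make


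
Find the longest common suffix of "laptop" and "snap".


Word 1: "laptop"
Word 2: "snap"
Comparing from end:
  Pos -1: 'p' == 'p'
  Pos -2: 'o' != 'a' (stop)
LCS = "p" (length 1)


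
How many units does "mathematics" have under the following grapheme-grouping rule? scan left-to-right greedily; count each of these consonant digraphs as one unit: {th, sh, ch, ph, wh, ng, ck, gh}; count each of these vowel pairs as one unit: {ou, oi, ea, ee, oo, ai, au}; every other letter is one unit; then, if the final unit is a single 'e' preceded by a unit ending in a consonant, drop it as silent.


Word: "mathematics" (11 letters)
Left-to-right scan:
  (1) 'm' (letter)
  (2) 'a' (letter)
  (3) 'th' (digraph)
  (4) 'e' (letter)
  (5) 'm' (letter)
  (6) 'a' (letter)
  (7) 't' (letter)
  (8) 'i' (letter)
  (9) 'c' (letter)
  (10) 's' (letter)
Units from scan: 10
Sound units = 10 units


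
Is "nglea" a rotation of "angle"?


Word: "angle", Candidate: "nglea"
Method: check if candidate is substring of word+word
"angleangle" contains "nglea"? Yes
Is rotation = Yes


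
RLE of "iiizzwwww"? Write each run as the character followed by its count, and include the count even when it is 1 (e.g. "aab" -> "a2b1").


String: "iiizzwwww"
Scanning for consecutive runs:
  'i' x 3
  'z' x 2
  'w' x 4
RLE = "i3z2w4"


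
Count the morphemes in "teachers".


Word: "teachers"
Morphemes: teach / -er / -s
Each morpheme carries meaning
= 3 morphemes


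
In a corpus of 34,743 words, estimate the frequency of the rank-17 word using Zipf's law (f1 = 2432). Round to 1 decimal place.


Zipf's law: f(r) = f(1) / r
f(1) = 2432
f(17) = 2432 / 17
= 143.1 occurrences


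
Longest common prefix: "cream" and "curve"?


Word 1: "cream"
Word 2: "curve"
Comparing from start:
  Pos 0: 'c' == 'c'
  Pos 1: 'r' != 'u' (stop)
LCP = "c" (length 1)


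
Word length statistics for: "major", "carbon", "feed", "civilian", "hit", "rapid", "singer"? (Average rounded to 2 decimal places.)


Lengths: "major"=5, "carbon"=6, "feed"=4, "civilian"=8, "hit"=3, "rapid"=5, "singer"=6
Sum = 37, Count = 7
Average = 37/7 = 5.29
= avg=5.29, min=3, max=8


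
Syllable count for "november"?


Word: "november"
Syllable breakdown: no-vem-ber
Counting: 3 parts
= 3 syllables


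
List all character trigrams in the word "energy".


Word: "energy" (length 6)
Number of trigrams = 6 - 3 + 1 = 4
  Position 0: "ene"
  Position 1: "ner"
  Position 2: "erg"
  Position 3: "rgy"
Trigrams = "ene", "ner", "erg", "rgy"


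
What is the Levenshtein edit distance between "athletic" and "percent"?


Word 1: "athletic" (length 8)
Word 2: "percent" (length 7)
One optimal edit sequence (insert/delete/substitute each cost 1):
  1. substitute 'a' -> 'p'  (+1)
  2. substitute 't' -> 'e'  (+1)
  3. substitute 'h' -> 'r'  (+1)
  4. substitute 'l' -> 'c'  (+1)
  5. keep 'e'
  6. delete 't'  (+1)
  7. substitute 'i' -> 'n'  (+1)
  8. substitute 'c' -> 't'  (+1)
Total edit operations: 7
Edit distance = 7


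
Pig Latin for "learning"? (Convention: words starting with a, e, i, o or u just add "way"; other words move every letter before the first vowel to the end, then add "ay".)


Word: "learning"
Starts with consonant(s) → move to end, add 'ay'
Consonant cluster: "l"
Pig Latin = "earninglay"


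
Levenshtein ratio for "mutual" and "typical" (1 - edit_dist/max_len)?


Word 1: "mutual" (length 6)
Word 2: "typical" (length 7)
One optimal edit sequence:
  1. insert 't'  (+1)
  2. substitute 'm' -> 'y'  (+1)
  3. substitute 'u' -> 'p'  (+1)
  4. substitute 't' -> 'i'  (+1)
  5. substitute 'u' -> 'c'  (+1)
  6. keep 'a'
  7. keep 'l'
Edit distance = 5
Max length = max(6, 7) = 7
Similarity = 1 - 5/7
= 0.2857


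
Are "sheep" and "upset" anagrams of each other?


Word 1: "sheep" → sorted: eehps
Word 2: "upset" → sorted: epstu
Same letters? eehps != epstu
Anagram = No


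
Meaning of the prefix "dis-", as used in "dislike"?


Prefix: dis-
As in: dislike -> dis- + like
Meaning = not / opposite


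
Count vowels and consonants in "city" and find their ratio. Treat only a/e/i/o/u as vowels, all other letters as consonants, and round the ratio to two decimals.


Word: "city"
Vowels (a,e,i,o,u): 1
Consonants: 3
Ratio = 1/3
= 0.33


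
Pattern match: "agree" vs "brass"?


Pattern of "agree": [0, 1, 2, 3, 3]
Pattern of "brass": [0, 1, 2, 3, 3]
Patterns match
Same pattern = Yes


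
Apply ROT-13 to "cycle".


Word: "cycle"
Shift: 13
Each letter → (letter + shift) mod 26:
  'c' (2) + 13 = 15 → 'p'
  'y' (24) + 13 = 11 → 'l'
  'c' (2) + 13 = 15 → 'p'
  'l' (11) + 13 = 24 → 'y'
  'e' (4) + 13 = 17 → 'r'
Result = "plpyr"


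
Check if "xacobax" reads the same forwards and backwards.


Word: "xacobax"
Reversed: "xabocax"
Forward == Backward? xacobax != xabocax
Palindrome = No


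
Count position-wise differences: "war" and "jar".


Comparing character by character (same length = 3):
  Pos 0: 'w' vs 'j' !=
  Pos 1: 'a' vs 'a' =
  Pos 2: 'r' vs 'r' =
Hamming distance = 1


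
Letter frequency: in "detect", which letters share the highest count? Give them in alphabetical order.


Word: "detect"
Letter counts:
  'c': 1
  'd': 1
  'e': 2
  't': 2
Maximum count = 2
Most frequent = 'e', 't' (2 times each)


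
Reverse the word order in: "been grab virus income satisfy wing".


Original: "been grab virus income satisfy wing"
Words (1..n): been | grab | virus | income | satisfy | wing
Reversed (n..1): wing | satisfy | income | virus | grab | been
Result = "wing satisfy income virus grab been"


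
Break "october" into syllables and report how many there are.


Word: "october"
Syllable breakdown: oc · to · ber
Counting: 3 parts
= 3 syllables


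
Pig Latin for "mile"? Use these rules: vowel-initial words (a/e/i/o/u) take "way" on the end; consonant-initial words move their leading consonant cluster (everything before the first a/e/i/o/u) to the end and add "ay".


Word: "mile"
Starts with consonant(s) → move to end, add 'ay'
Consonant cluster: "m"
Pig Latin = "ilemay"


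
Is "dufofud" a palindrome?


Word: "dufofud"
Reversed: "dufofud"
Forward == Backward? dufofud == dufofud
Palindrome = Yes


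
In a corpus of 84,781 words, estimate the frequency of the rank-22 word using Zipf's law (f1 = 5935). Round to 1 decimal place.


Zipf's law: f(r) = f(1) / r
f(1) = 5935
f(22) = 5935 / 22
= 269.8 occurrences


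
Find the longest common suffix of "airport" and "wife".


Word 1: "airport"
Word 2: "wife"
Comparing from end:
  Pos -1: 't' != 'e' (stop)
LCS = "" (length 0)


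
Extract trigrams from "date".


Word: "date" (length 4)
Number of trigrams = 4 - 3 + 1 = 2
  Position 0: "dat"
  Position 1: "ate"
Trigrams = "dat", "ate"


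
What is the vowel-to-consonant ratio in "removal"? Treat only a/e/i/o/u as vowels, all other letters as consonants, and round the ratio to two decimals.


Word: "removal"
Vowels (a,e,i,o,u): 3
Consonants: 4
Ratio = 3/4
= 0.75


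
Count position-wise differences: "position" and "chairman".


Comparing character by character (same length = 8):
  Pos 0: 'p' vs 'c' !=
  Pos 1: 'o' vs 'h' !=
  Pos 2: 's' vs 'a' !=
  Pos 3: 'i' vs 'i' =
  Pos 4: 't' vs 'r' !=
  Pos 5: 'i' vs 'm' !=
  Pos 6: 'o' vs 'a' !=
  Pos 7: 'n' vs 'n' =
Hamming distance = 6


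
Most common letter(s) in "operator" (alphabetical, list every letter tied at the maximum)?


Word: "operator"
Letter counts:
  'a': 1
  'e': 1
  'o': 2
  'p': 1
  'r': 2
  't': 1
Maximum count = 2
Most frequent = 'o', 'r' (2 times each)


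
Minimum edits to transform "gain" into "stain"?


Word 1: "gain" (length 4)
Word 2: "stain" (length 5)
One optimal edit sequence (insert/delete/substitute each cost 1):
  1. insert 's'  (+1)
  2. substitute 'g' -> 't'  (+1)
  3. keep 'a'
  4. keep 'i'
  5. keep 'n'
Total edit operations: 2
Edit distance = 2


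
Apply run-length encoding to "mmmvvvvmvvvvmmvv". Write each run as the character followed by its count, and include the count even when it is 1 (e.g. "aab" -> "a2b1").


String: "mmmvvvvmvvvvmmvv"
Scanning for consecutive runs:
  'm' x 3
  'v' x 4
  'm' x 1
  'v' x 4
  'm' x 2
  'v' x 2
RLE = "m3v4m1v4m2v2"


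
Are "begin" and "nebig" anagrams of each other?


Word 1: "begin" → sorted: begin
Word 2: "nebig" → sorted: begin
Same letters? begin == begin
Anagram = Yes


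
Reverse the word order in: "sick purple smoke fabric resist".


Original: "sick purple smoke fabric resist"
Words (1..n): sick | purple | smoke | fabric | resist
Reversed (n..1): resist | fabric | smoke | purple | sick
Result = "resist fabric smoke purple sick"


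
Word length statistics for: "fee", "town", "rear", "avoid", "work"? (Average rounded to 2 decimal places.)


Lengths: "fee"=3, "town"=4, "rear"=4, "avoid"=5, "work"=4
Sum = 20, Count = 5
Average = 20/5 = 4.00
= avg=4.00, min=3, max=5


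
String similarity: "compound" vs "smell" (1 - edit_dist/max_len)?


Word 1: "compound" (length 8)
Word 2: "smell" (length 5)
One optimal edit sequence:
  1. delete 'c'  (+1)
  2. substitute 'o' -> 's'  (+1)
  3. keep 'm'
  4. delete 'p'  (+1)
  5. delete 'o'  (+1)
  6. substitute 'u' -> 'e'  (+1)
  7. substitute 'n' -> 'l'  (+1)
  8. substitute 'd' -> 'l'  (+1)
Edit distance = 7
Max length = max(8, 5) = 8
Similarity = 1 - 7/8
= 0.1250


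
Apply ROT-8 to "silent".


Word: "silent"
Shift: 8
Each letter → (letter + shift) mod 26:
  's' (18) + 8 = 0 → 'a'
  'i' (8) + 8 = 16 → 'q'
  'l' (11) + 8 = 19 → 't'
  'e' (4) + 8 = 12 → 'm'
  'n' (13) + 8 = 21 → 'v'
  't' (19) + 8 = 1 → 'b'
Result = "aqtmvb"


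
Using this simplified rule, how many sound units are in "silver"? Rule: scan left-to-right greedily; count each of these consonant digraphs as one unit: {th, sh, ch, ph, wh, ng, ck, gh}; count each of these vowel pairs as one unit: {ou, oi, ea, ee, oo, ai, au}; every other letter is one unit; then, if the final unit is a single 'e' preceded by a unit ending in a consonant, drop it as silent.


Word: "silver" (6 letters)
Left-to-right scan:
  1. 's' (letter)
  2. 'i' (letter)
  3. 'l' (letter)
  4. 'v' (letter)
  5. 'e' (letter)
  6. 'r' (letter)
Units from scan: 6
Sound units = 6 units


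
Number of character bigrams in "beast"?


Word: "beast" (length 5)
Number of 2-grams = length - 2 + 1 = 5 - 2 + 1
= 4


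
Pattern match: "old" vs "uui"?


Pattern of "old": [0, 1, 2]
Pattern of "uui": [0, 0, 1]
Patterns do not match
Same pattern = No


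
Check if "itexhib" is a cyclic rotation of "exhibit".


Word: "exhibit", Candidate: "itexhib"
Method: check if candidate is substring of word+word
"exhibitexhibit" contains "itexhib"? Yes
Is rotation = Yes


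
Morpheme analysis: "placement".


Word: "placement"
Morphemes: place + -ment
Each morpheme carries meaning
= 2 morphemes


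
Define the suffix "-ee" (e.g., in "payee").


Suffix: -ee
Example: payee (pay + -ee)
Meaning = one who receives


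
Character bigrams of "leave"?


Word: "leave" (length 5)
Number of bigrams = 5 - 2 + 1 = 4
  Position 0: "le"
  Position 1: "ea"
  Position 2: "av"
  Position 3: "ve"
Bigrams = "le", "ea", "av", "ve"


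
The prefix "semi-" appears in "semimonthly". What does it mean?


Prefix: semi-
As in: semimonthly -> semi- + monthly
Meaning = half


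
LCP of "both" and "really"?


Word 1: "both"
Word 2: "really"
Comparing from start:
  Pos 0: 'b' != 'r' (stop)
LCP = "" (length 0)


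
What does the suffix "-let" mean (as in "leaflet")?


Suffix: -let
As in: leaflet -> leaf + -let
Meaning = small


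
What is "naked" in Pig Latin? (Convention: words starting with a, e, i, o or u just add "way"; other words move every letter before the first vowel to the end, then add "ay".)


Word: "naked"
Starts with consonant(s) → move to end, add 'ay'
Consonant cluster: "n"
Pig Latin = "akednay"


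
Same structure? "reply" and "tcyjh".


Pattern of "reply": [0, 1, 2, 3, 4]
Pattern of "tcyjh": [0, 1, 2, 3, 4]
Patterns match
Same pattern = Yes


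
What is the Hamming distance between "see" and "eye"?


Comparing character by character (same length = 3):
  Pos 0: 's' vs 'e' !=
  Pos 1: 'e' vs 'y' !=
  Pos 2: 'e' vs 'e' =
Hamming distance = 2


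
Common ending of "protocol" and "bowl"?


Word 1: "protocol"
Word 2: "bowl"
Comparing from end:
  Pos -1: 'l' == 'l'
  Pos -2: 'o' != 'w' (stop)
LCS = "l" (length 1)


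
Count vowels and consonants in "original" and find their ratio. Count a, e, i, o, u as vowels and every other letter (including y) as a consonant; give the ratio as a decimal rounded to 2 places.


Word: "original"
Vowels (a,e,i,o,u): 4
Consonants: 4
Ratio = 4/4
= 1.00


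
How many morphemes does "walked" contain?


Word: "walked"
Morphemes: walk / -ed
Each morpheme carries meaning
= 2 morphemes


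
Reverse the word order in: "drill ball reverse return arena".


Original: "drill ball reverse return arena"
Words (1..n): drill | ball | reverse | return | arena
Reversed (n..1): arena | return | reverse | ball | drill
Result = "arena return reverse ball drill"


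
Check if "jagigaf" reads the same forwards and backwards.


Word: "jagigaf"
Reversed: "fagigaj"
Forward == Backward? jagigaf != fagigaj
Palindrome = No


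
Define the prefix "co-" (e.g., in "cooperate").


Prefix: co-
Example: cooperate (co- + operate)
Meaning = together


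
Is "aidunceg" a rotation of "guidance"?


Word: "guidance", Candidate: "aidunceg"
Method: check if candidate is substring of word+word
"guidanceguidance" contains "aidunceg"? No
Is rotation = No


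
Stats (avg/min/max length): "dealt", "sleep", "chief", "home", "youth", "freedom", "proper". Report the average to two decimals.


Lengths: "dealt"=5, "sleep"=5, "chief"=5, "home"=4, "youth"=5, "freedom"=7, "proper"=6
Sum = 37, Count = 7
Average = 37/7 = 5.29
= avg=5.29, min=4, max=7


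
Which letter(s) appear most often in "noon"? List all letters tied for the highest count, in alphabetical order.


Word: "noon"
Letter counts:
  'n': 2
  'o': 2
Maximum count = 2
Most frequent = 'n', 'o' (2 times each)


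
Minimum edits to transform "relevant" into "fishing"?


Word 1: "relevant" (length 8)
Word 2: "fishing" (length 7)
One optimal edit sequence (insert/delete/substitute each cost 1):
  1. delete 'r'  (+1)
  2. substitute 'e' -> 'f'  (+1)
  3. substitute 'l' -> 'i'  (+1)
  4. substitute 'e' -> 's'  (+1)
  5. substitute 'v' -> 'h'  (+1)
  6. substitute 'a' -> 'i'  (+1)
  7. keep 'n'
  8. substitute 't' -> 'g'  (+1)
Total edit operations: 7
Edit distance = 7


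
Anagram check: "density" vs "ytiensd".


Word 1: "density" → sorted: deinsty
Word 2: "ytiensd" → sorted: deinsty
Same letters? deinsty == deinsty
Anagram = Yes


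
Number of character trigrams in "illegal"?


Word: "illegal" (length 7)
Number of 3-grams = length - 3 + 1 = 7 - 3 + 1
= 5


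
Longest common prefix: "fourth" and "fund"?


Word 1: "fourth"
Word 2: "fund"
Comparing from start:
  Pos 0: 'f' == 'f'
  Pos 1: 'o' != 'u' (stop)
LCP = "f" (length 1)


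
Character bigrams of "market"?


Word: "market" (length 6)
Number of bigrams = 6 - 2 + 1 = 5
  Position 0: "ma"
  Position 1: "ar"
  Position 2: "rk"
  Position 3: "ke"
  Position 4: "et"
Bigrams = "ma", "ar", "rk", "ke", "et"


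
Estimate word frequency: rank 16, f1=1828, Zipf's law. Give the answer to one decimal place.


Zipf's law: f(r) = f(1) / r
f(1) = 1828
f(16) = 1828 / 16
= 114.3 occurrences


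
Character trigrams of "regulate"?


Word: "regulate" (length 8)
Number of trigrams = 8 - 3 + 1 = 6
  Position 0: "reg"
  Position 1: "egu"
  Position 2: "gul"
  Position 3: "ula"
  Position 4: "lat"
  Position 5: "ate"
Trigrams = "reg", "egu", "gul", "ula", "lat", "ate"


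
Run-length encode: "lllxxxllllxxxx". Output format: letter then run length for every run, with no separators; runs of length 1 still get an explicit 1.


String: "lllxxxllllxxxx"
Scanning for consecutive runs:
  'l' x 3
  'x' x 3
  'l' x 4
  'x' x 4
RLE = "l3x3l4x4"


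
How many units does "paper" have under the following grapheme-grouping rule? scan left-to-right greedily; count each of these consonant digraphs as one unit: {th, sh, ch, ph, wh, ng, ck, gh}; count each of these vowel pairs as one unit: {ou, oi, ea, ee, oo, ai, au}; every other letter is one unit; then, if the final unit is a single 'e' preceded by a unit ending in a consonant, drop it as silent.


Word: "paper" (5 letters)
Left-to-right scan:
  [1] 'p' (letter)
  [2] 'a' (letter)
  [3] 'p' (letter)
  [4] 'e' (letter)
  [5] 'r' (letter)
Units from scan: 5
Sound units = 5 units


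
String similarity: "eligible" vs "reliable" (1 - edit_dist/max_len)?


Word 1: "eligible" (length 8)
Word 2: "reliable" (length 8)
One optimal edit sequence:
  1. insert 'r'  (+1)
  2. keep 'e'
  3. keep 'l'
  4. keep 'i'
  5. delete 'g'  (+1)
  6. substitute 'i' -> 'a'  (+1)
  7. keep 'b'
  8. keep 'l'
  9. keep 'e'
Edit distance = 3
Max length = max(8, 8) = 8
Similarity = 1 - 3/8
= 0.6250


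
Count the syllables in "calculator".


Word: "calculator"
Syllable breakdown: cal / cu / la / tor
Counting: 4 parts
= 4 syllables


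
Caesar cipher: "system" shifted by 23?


Word: "system"
Shift: 23
Each letter → (letter + shift) mod 26:
  's' (18) + 23 = 15 → 'p'
  'y' (24) + 23 = 21 → 'v'
  's' (18) + 23 = 15 → 'p'
  't' (19) + 23 = 16 → 'q'
  'e' (4) + 23 = 1 → 'b'
  'm' (12) + 23 = 9 → 'j'
Result = "pvpqbj"


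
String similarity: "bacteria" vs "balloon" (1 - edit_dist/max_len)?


Word 1: "bacteria" (length 8)
Word 2: "balloon" (length 7)
One optimal edit sequence:
  1. keep 'b'
  2. keep 'a'
  3. delete 'c'  (+1)
  4. substitute 't' -> 'l'  (+1)
  5. substitute 'e' -> 'l'  (+1)
  6. substitute 'r' -> 'o'  (+1)
  7. substitute 'i' -> 'o'  (+1)
  8. substitute 'a' -> 'n'  (+1)
Edit distance = 6
Max length = max(8, 7) = 8
Similarity = 1 - 6/8
= 0.2500


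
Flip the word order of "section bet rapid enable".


Original: "section bet rapid enable"
Words (1..n): section | bet | rapid | enable
Reversed (n..1): enable | rapid | bet | section
Result = "enable rapid bet section"


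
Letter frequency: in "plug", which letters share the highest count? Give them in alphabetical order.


Word: "plug"
Letter counts:
  'g': 1
  'l': 1
  'p': 1
  'u': 1
Maximum count = 1
Most frequent = 'g', 'l', 'p', 'u' (1 time each)


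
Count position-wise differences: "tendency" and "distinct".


Comparing character by character (same length = 8):
  Pos 0: 't' vs 'd' !=
  Pos 1: 'e' vs 'i' !=
  Pos 2: 'n' vs 's' !=
  Pos 3: 'd' vs 't' !=
  Pos 4: 'e' vs 'i' !=
  Pos 5: 'n' vs 'n' =
  Pos 6: 'c' vs 'c' =
  Pos 7: 'y' vs 't' !=
Hamming distance = 6


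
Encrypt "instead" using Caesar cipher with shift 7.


Word: "instead"
Shift: 7
Each letter → (letter + shift) mod 26:
  'i' (8) + 7 = 15 → 'p'
  'n' (13) + 7 = 20 → 'u'
  's' (18) + 7 = 25 → 'z'
  't' (19) + 7 = 0 → 'a'
  'e' (4) + 7 = 11 → 'l'
  'a' (0) + 7 = 7 → 'h'
  'd' (3) + 7 = 10 → 'k'
Result = "puzalhk"


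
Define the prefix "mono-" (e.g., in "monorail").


Prefix: mono-
Example: monorail = mono- + rail
Meaning = one


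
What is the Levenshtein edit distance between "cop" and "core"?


Word 1: "cop" (length 3)
Word 2: "core" (length 4)
One optimal edit sequence (insert/delete/substitute each cost 1):
  1. keep 'c'
  2. keep 'o'
  3. insert 'r'  (+1)
  4. substitute 'p' -> 'e'  (+1)
Total edit operations: 2
Edit distance = 2


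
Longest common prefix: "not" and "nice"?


Word 1: "not"
Word 2: "nice"
Comparing from start:
  Pos 0: 'n' == 'n'
  Pos 1: 'o' != 'i' (stop)
LCP = "n" (length 1)


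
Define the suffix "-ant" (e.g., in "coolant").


Suffix: -ant
Example: coolant (cool + -ant)
Meaning = one who / that which


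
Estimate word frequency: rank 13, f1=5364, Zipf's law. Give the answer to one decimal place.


Zipf's law: f(r) = f(1) / r
f(1) = 5364
f(13) = 5364 / 13
= 412.6 occurrences


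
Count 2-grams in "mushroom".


Word: "mushroom" (length 8)
Number of 2-grams = length - 2 + 1 = 8 - 2 + 1
= 7


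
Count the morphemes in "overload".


Word: "overload"
Morphemes: over- | load
Each morpheme carries meaning
= 2 morphemes


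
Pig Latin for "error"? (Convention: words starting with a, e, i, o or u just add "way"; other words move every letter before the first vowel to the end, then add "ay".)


Word: "error"
Starts with vowel → add 'way'
Pig Latin = "errorway"


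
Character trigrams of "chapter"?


Word: "chapter" (length 7)
Number of trigrams = 7 - 3 + 1 = 5
  Position 0: "cha"
  Position 1: "hap"
  Position 2: "apt"
  Position 3: "pte"
  Position 4: "ter"
Trigrams = "cha", "hap", "apt", "pte", "ter"


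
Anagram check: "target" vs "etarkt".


Word 1: "target" → sorted: aegrtt
Word 2: "etarkt" → sorted: aekrtt
Same letters? aegrtt != aekrtt
Anagram = No


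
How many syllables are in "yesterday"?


Word: "yesterday"
Syllable breakdown: yes-ter-day
Counting: 3 parts
= 3 syllables


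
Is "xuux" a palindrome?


Word: "xuux"
Reversed: "xuux"
Forward == Backward? xuux == xuux
Palindrome = Yes


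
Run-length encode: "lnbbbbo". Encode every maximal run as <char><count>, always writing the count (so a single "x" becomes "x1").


String: "lnbbbbo"
Scanning for consecutive runs:
  'l' x 1
  'n' x 1
  'b' x 4
  'o' x 1
RLE = "l1n1b4o1"


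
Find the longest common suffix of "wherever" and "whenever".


Word 1: "wherever"
Word 2: "whenever"
Comparing from end:
  Pos -1: 'r' == 'r'
  Pos -2: 'e' == 'e'
  Pos -3: 'v' == 'v'
  Pos -4: 'e' == 'e'
  Pos -5: 'r' != 'n' (stop)
LCS = "ever" (length 4)


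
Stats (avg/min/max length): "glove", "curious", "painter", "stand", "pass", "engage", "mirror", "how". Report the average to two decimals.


Lengths: "glove"=5, "curious"=7, "painter"=7, "stand"=5, "pass"=4, "engage"=6, "mirror"=6, "how"=3
Sum = 43, Count = 8
Average = 43/8 = 5.38
= avg=5.38, min=3, max=7


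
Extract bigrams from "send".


Word: "send" (length 4)
Number of bigrams = 4 - 2 + 1 = 3
  Position 0: "se"
  Position 1: "en"
  Position 2: "nd"
Bigrams = "se", "en", "nd"


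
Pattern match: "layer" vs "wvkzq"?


Pattern of "layer": [0, 1, 2, 3, 4]
Pattern of "wvkzq": [0, 1, 2, 3, 4]
Patterns match
Same pattern = Yes


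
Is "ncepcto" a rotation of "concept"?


Word: "concept", Candidate: "ncepcto"
Method: check if candidate is substring of word+word
"conceptconcept" contains "ncepcto"? No
Is rotation = No


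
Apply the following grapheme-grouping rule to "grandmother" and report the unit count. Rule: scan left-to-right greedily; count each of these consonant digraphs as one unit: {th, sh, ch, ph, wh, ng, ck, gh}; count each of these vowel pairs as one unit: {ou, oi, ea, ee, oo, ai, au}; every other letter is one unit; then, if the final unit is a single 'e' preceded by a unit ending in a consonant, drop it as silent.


Word: "grandmother" (11 letters)
Left-to-right scan:
  1. 'g' (letter)
  2. 'r' (letter)
  3. 'a' (letter)
  4. 'n' (letter)
  5. 'd' (letter)
  6. 'm' (letter)
  7. 'o' (letter)
  8. 'th' (digraph)
  9. 'e' (letter)
  10. 'r' (letter)
Units from scan: 10
Sound units = 10 units


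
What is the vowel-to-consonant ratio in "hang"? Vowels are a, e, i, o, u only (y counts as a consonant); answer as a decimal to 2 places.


Word: "hang"
Vowels (a,e,i,o,u): 1
Consonants: 3
Ratio = 1/3
= 0.33


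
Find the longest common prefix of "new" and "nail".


Word 1: "new"
Word 2: "nail"
Comparing from start:
  Pos 0: 'n' == 'n'
  Pos 1: 'e' != 'a' (stop)
LCP = "n" (length 1)


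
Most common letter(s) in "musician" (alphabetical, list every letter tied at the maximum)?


Word: "musician"
Letter counts:
  'a': 1
  'c': 1
  'i': 2
  'm': 1
  'n': 1
  's': 1
  'u': 1
Maximum count = 2
Most frequent = 'i' (2 times each)


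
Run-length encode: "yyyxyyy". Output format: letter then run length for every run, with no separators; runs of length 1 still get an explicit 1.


String: "yyyxyyy"
Scanning for consecutive runs:
  'y' x 3
  'x' x 1
  'y' x 3
RLE = "y3x1y3"


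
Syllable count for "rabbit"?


Word: "rabbit"
Syllable breakdown: rab · bit
Counting: 2 parts
= 2 syllables


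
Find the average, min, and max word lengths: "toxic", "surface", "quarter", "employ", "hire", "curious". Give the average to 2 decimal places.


Lengths: "toxic"=5, "surface"=7, "quarter"=7, "employ"=6, "hire"=4, "curious"=7
Sum = 36, Count = 6
Average = 36/6 = 6.00
= avg=6.00, min=4, max=7


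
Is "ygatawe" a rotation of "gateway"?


Word: "gateway", Candidate: "ygatawe"
Method: check if candidate is substring of word+word
"gatewaygateway" contains "ygatawe"? No
Is rotation = No


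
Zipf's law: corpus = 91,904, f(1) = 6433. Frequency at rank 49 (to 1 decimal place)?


Zipf's law: f(r) = f(1) / r
f(1) = 6433
f(49) = 6433 / 49
= 131.3 occurrences


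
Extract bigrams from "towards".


Word: "towards" (length 7)
Number of bigrams = 7 - 2 + 1 = 6
  Position 0: "to"
  Position 1: "ow"
  Position 2: "wa"
  Position 3: "ar"
  Position 4: "rd"
  Position 5: "ds"
Bigrams = "to", "ow", "wa", "ar", "rd", "ds"


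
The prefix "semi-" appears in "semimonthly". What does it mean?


Prefix: semi-
As in: semimonthly -> semi- + monthly
Meaning = half


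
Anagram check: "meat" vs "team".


Word 1: "meat" → sorted: aemt
Word 2: "team" → sorted: aemt
Same letters? aemt == aemt
Anagram = Yes


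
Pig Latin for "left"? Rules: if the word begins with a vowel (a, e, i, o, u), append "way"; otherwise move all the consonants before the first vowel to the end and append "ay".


Word: "left"
Starts with consonant(s) → move to end, add 'ay'
Consonant cluster: "l"
Pig Latin = "eftlay"


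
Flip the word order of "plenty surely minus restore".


Original: "plenty surely minus restore"
Words (1..n): plenty | surely | minus | restore
Reversed (n..1): restore | minus | surely | plenty
Result = "restore minus surely plenty"


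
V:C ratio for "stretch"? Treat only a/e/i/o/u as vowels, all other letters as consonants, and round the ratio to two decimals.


Word: "stretch"
Vowels (a,e,i,o,u): 1
Consonants: 6
Ratio = 1/6
= 0.17


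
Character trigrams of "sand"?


Word: "sand" (length 4)
Number of trigrams = 4 - 3 + 1 = 2
  Position 0: "san"
  Position 1: "and"
Trigrams = "san", "and"


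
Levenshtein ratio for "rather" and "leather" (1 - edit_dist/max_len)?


Word 1: "rather" (length 6)
Word 2: "leather" (length 7)
One optimal edit sequence:
  1. insert 'l'  (+1)
  2. substitute 'r' -> 'e'  (+1)
  3. keep 'a'
  4. keep 't'
  5. keep 'h'
  6. keep 'e'
  7. keep 'r'
Edit distance = 2
Max length = max(6, 7) = 7
Similarity = 1 - 2/7
= 0.7143


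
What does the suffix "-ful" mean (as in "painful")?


Suffix: -ful
As in: painful -> pain + -ful
Meaning = full of


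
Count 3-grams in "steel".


Word: "steel" (length 5)
Number of 3-grams = length - 3 + 1 = 5 - 3 + 1
= 3


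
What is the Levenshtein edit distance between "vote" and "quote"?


Word 1: "vote" (length 4)
Word 2: "quote" (length 5)
One optimal edit sequence (insert/delete/substitute each cost 1):
  1. insert 'q'  (+1)
  2. substitute 'v' -> 'u'  (+1)
  3. keep 'o'
  4. keep 't'
  5. keep 'e'
Total edit operations: 2
Edit distance = 2
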